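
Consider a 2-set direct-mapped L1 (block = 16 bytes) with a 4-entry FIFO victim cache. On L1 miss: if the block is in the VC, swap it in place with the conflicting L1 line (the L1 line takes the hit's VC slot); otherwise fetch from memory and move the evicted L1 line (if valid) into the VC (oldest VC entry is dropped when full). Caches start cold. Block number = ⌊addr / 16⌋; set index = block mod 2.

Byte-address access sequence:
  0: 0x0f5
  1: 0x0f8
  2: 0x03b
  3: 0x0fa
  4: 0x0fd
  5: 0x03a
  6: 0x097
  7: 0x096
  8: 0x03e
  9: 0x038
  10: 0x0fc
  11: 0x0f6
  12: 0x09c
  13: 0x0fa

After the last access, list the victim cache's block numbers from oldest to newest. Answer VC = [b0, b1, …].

VC = [3, 9]

  [0] addr=0xf5 blk=15 s=1: MISS | VC []
  [1] addr=0xf8 blk=15 s=1: L1-HIT | VC []
  [2] addr=0x3b blk=3 s=1: MISS | VC [15]
  [3] addr=0xfa blk=15 s=1: VC-HIT | VC [3]
  [4] addr=0xfd blk=15 s=1: L1-HIT | VC [3]
  [5] addr=0x3a blk=3 s=1: VC-HIT | VC [15]
  [6] addr=0x97 blk=9 s=1: MISS | VC [15, 3]
  [7] addr=0x96 blk=9 s=1: L1-HIT | VC [15, 3]
  [8] addr=0x3e blk=3 s=1: VC-HIT | VC [15, 9]
  [9] addr=0x38 blk=3 s=1: L1-HIT | VC [15, 9]
  [10] addr=0xfc blk=15 s=1: VC-HIT | VC [3, 9]
  [11] addr=0xf6 blk=15 s=1: L1-HIT | VC [3, 9]
  [12] addr=0x9c blk=9 s=1: VC-HIT | VC [3, 15]
  [13] addr=0xfa blk=15 s=1: VC-HIT | VC [3, 9]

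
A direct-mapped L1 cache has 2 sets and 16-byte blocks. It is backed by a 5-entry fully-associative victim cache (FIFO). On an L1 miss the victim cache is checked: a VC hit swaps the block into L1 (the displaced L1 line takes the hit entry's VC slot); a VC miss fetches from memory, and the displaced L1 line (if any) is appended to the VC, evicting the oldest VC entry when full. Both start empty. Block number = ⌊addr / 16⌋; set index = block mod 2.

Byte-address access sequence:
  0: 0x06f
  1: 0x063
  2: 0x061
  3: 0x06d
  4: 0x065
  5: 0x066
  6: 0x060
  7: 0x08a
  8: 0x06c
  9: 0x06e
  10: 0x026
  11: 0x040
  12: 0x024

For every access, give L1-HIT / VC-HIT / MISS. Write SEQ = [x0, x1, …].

  [0] addr=0x6f blk=6 s=0: MISS | VC []
  [1] addr=0x63 blk=6 s=0: L1-HIT | VC []
  [2] addr=0x61 blk=6 s=0: L1-HIT | VC []
  [3] addr=0x6d blk=6 s=0: L1-HIT | VC []
  [4] addr=0x65 blk=6 s=0: L1-HIT | VC []
  [5] addr=0x66 blk=6 s=0: L1-HIT | VC []
  [6] addr=0x60 blk=6 s=0: L1-HIT | VC []
  [7] addr=0x8a blk=8 s=0: MISS | VC [6]
  [8] addr=0x6c blk=6 s=0: VC-HIT | VC [8]
  [9] addr=0x6e blk=6 s=0: L1-HIT | VC [8]
  [10] addr=0x26 blk=2 s=0: MISS | VC [8, 6]
  [11] addr=0x40 blk=4 s=0: MISS | VC [8, 6, 2]
  [12] addr=0x24 blk=2 s=0: VC-HIT | VC [8, 6, 4]

SEQ = [MISS, L1-HIT, L1-HIT, L1-HIT, L1-HIT, L1-HIT, L1-HIT, MISS, VC-HIT, L1-HIT, MISS, MISS, VC-HIT]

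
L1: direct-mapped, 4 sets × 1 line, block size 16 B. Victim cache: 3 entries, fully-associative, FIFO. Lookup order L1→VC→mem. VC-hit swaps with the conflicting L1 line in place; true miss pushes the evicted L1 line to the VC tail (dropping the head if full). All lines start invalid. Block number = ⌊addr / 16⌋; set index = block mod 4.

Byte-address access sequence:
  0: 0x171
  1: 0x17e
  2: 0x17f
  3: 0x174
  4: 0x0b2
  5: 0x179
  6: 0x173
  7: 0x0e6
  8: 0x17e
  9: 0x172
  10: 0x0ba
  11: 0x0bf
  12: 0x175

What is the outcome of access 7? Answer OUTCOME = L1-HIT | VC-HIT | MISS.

  [0] addr=0x171 blk=23 s=3: MISS | VC []
  [1] addr=0x17e blk=23 s=3: L1-HIT | VC []
  [2] addr=0x17f blk=23 s=3: L1-HIT | VC []
  [3] addr=0x174 blk=23 s=3: L1-HIT | VC []
  [4] addr=0xb2 blk=11 s=3: MISS | VC [23]
  [5] addr=0x179 blk=23 s=3: VC-HIT | VC [11]
  [6] addr=0x173 blk=23 s=3: L1-HIT | VC [11]
  [7] addr=0xe6 blk=14 s=2: MISS | VC [11]
  [8] addr=0x17e blk=23 s=3: L1-HIT | VC [11]
  [9] addr=0x172 blk=23 s=3: L1-HIT | VC [11]
  [10] addr=0xba blk=11 s=3: VC-HIT | VC [23]
  [11] addr=0xbf blk=11 s=3: L1-HIT | VC [23]
  [12] addr=0x175 blk=23 s=3: VC-HIT | VC [11]

OUTCOME = MISS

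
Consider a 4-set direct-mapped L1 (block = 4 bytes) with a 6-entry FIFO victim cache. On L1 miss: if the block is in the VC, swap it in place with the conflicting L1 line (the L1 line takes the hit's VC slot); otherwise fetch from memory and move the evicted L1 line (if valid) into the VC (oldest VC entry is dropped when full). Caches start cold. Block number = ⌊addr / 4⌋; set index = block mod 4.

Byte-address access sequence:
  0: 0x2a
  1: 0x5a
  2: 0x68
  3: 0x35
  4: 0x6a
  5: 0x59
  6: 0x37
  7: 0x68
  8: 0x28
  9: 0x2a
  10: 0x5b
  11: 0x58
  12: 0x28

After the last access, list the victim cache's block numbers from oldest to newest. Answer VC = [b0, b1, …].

0: 0x2a (blk 10, set 2) → MISS  vc=[]
1: 0x5a (blk 22, set 2) → MISS  vc=[10]
2: 0x68 (blk 26, set 2) → MISS  vc=[10, 22]
3: 0x35 (blk 13, set 1) → MISS  vc=[10, 22]
4: 0x6a (blk 26, set 2) → L1-HIT  vc=[10, 22]
5: 0x59 (blk 22, set 2) → VC-HIT  vc=[10, 26]
6: 0x37 (blk 13, set 1) → L1-HIT  vc=[10, 26]
7: 0x68 (blk 26, set 2) → VC-HIT  vc=[10, 22]
8: 0x28 (blk 10, set 2) → VC-HIT  vc=[26, 22]
9: 0x2a (blk 10, set 2) → L1-HIT  vc=[26, 22]
10: 0x5b (blk 22, set 2) → VC-HIT  vc=[26, 10]
11: 0x58 (blk 22, set 2) → L1-HIT  vc=[26, 10]
12: 0x28 (blk 10, set 2) → VC-HIT  vc=[26, 22]

VC = [26, 22]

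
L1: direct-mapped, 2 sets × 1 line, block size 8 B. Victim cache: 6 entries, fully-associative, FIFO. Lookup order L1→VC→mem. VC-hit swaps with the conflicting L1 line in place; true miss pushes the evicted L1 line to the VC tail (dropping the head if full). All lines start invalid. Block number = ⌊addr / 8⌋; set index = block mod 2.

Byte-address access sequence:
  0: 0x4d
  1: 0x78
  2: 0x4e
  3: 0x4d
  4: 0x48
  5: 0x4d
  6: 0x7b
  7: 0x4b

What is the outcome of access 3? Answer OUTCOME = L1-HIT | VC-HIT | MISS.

  [0] addr=0x4d blk=9 s=1: MISS | VC []
  [1] addr=0x78 blk=15 s=1: MISS | VC [9]
  [2] addr=0x4e blk=9 s=1: VC-HIT | VC [15]
  [3] addr=0x4d blk=9 s=1: L1-HIT | VC [15]
  [4] addr=0x48 blk=9 s=1: L1-HIT | VC [15]
  [5] addr=0x4d blk=9 s=1: L1-HIT | VC [15]
  [6] addr=0x7b blk=15 s=1: VC-HIT | VC [9]
  [7] addr=0x4b blk=9 s=1: VC-HIT | VC [15]

OUTCOME = L1-HIT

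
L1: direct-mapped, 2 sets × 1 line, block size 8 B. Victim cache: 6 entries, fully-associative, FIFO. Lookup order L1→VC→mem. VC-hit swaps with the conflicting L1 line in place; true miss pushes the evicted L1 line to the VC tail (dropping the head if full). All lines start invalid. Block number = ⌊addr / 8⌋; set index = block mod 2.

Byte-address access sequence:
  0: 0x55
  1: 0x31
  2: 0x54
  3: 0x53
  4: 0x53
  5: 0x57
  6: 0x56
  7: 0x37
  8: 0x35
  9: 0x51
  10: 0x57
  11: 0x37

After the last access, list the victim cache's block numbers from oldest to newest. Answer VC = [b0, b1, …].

#0 0x55→b10/s0 MISS; vc=[]
#1 0x31→b6/s0 MISS; vc=[10]
#2 0x54→b10/s0 VC-HIT; vc=[6]
#3 0x53→b10/s0 L1-HIT; vc=[6]
#4 0x53→b10/s0 L1-HIT; vc=[6]
#5 0x57→b10/s0 L1-HIT; vc=[6]
#6 0x56→b10/s0 L1-HIT; vc=[6]
#7 0x37→b6/s0 VC-HIT; vc=[10]
#8 0x35→b6/s0 L1-HIT; vc=[10]
#9 0x51→b10/s0 VC-HIT; vc=[6]
#10 0x57→b10/s0 L1-HIT; vc=[6]
#11 0x37→b6/s0 VC-HIT; vc=[10]

VC = [10]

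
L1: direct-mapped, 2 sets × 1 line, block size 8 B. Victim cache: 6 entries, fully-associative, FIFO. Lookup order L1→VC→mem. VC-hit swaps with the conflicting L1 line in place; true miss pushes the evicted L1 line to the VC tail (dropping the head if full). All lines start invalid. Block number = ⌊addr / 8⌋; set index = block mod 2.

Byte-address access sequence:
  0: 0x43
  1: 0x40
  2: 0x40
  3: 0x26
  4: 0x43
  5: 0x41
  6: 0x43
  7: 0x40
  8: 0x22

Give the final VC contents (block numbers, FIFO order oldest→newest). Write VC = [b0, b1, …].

#0 0x43→b8/s0 MISS; vc=[]
#1 0x40→b8/s0 L1-HIT; vc=[]
#2 0x40→b8/s0 L1-HIT; vc=[]
#3 0x26→b4/s0 MISS; vc=[8]
#4 0x43→b8/s0 VC-HIT; vc=[4]
#5 0x41→b8/s0 L1-HIT; vc=[4]
#6 0x43→b8/s0 L1-HIT; vc=[4]
#7 0x40→b8/s0 L1-HIT; vc=[4]
#8 0x22→b4/s0 VC-HIT; vc=[8]

VC = [8]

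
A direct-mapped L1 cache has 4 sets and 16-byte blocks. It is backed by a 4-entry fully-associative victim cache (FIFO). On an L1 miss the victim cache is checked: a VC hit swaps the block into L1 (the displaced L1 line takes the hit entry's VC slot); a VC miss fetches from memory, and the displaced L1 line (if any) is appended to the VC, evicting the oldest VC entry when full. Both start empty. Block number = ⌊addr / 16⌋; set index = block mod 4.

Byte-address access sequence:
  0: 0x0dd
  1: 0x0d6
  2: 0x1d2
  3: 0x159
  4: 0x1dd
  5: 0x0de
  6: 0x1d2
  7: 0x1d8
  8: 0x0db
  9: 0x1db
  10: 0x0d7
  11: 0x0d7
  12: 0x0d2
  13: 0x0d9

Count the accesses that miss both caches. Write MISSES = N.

  [0] addr=0xdd blk=13 s=1: MISS | VC []
  [1] addr=0xd6 blk=13 s=1: L1-HIT | VC []
  [2] addr=0x1d2 blk=29 s=1: MISS | VC [13]
  [3] addr=0x159 blk=21 s=1: MISS | VC [13, 29]
  [4] addr=0x1dd blk=29 s=1: VC-HIT | VC [13, 21]
  [5] addr=0xde blk=13 s=1: VC-HIT | VC [29, 21]
  [6] addr=0x1d2 blk=29 s=1: VC-HIT | VC [13, 21]
  [7] addr=0x1d8 blk=29 s=1: L1-HIT | VC [13, 21]
  [8] addr=0xdb blk=13 s=1: VC-HIT | VC [29, 21]
  [9] addr=0x1db blk=29 s=1: VC-HIT | VC [13, 21]
  [10] addr=0xd7 blk=13 s=1: VC-HIT | VC [29, 21]
  [11] addr=0xd7 blk=13 s=1: L1-HIT | VC [29, 21]
  [12] addr=0xd2 blk=13 s=1: L1-HIT | VC [29, 21]
  [13] addr=0xd9 blk=13 s=1: L1-HIT | VC [29, 21]

MISSES = 3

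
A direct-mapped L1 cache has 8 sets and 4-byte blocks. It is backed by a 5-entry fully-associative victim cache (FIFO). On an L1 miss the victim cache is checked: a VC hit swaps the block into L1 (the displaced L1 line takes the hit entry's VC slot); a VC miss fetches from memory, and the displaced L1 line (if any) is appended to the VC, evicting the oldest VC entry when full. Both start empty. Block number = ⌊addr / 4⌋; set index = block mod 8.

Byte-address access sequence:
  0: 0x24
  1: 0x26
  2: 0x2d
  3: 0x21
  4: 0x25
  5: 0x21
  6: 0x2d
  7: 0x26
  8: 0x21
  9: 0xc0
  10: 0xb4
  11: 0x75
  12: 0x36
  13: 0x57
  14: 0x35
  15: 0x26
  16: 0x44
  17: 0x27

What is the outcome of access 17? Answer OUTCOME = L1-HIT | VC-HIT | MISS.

OUTCOME = VC-HIT

#0 0x24→b9/s1 MISS; vc=[]
#1 0x26→b9/s1 L1-HIT; vc=[]
#2 0x2d→b11/s3 MISS; vc=[]
#3 0x21→b8/s0 MISS; vc=[]
#4 0x25→b9/s1 L1-HIT; vc=[]
#5 0x21→b8/s0 L1-HIT; vc=[]
#6 0x2d→b11/s3 L1-HIT; vc=[]
#7 0x26→b9/s1 L1-HIT; vc=[]
#8 0x21→b8/s0 L1-HIT; vc=[]
#9 0xc0→b48/s0 MISS; vc=[8]
#10 0xb4→b45/s5 MISS; vc=[8]
#11 0x75→b29/s5 MISS; vc=[8,45]
#12 0x36→b13/s5 MISS; vc=[8,45,29]
#13 0x57→b21/s5 MISS; vc=[8,45,29,13]
#14 0x35→b13/s5 VC-HIT; vc=[8,45,29,21]
#15 0x26→b9/s1 L1-HIT; vc=[8,45,29,21]
#16 0x44→b17/s1 MISS; vc=[8,45,29,21,9]
#17 0x27→b9/s1 VC-HIT; vc=[8,45,29,21,17]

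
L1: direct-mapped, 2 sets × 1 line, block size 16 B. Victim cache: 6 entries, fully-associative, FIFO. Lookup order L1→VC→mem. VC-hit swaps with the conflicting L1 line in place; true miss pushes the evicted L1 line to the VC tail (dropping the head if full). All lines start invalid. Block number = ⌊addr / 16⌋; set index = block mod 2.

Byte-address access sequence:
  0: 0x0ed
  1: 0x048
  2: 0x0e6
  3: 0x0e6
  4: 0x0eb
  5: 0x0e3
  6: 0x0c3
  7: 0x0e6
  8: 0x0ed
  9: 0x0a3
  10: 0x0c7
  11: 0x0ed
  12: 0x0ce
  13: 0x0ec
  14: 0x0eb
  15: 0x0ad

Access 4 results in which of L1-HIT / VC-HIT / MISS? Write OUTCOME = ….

OUTCOME = L1-HIT

  [0] addr=0xed blk=14 s=0: MISS | VC []
  [1] addr=0x48 blk=4 s=0: MISS | VC [14]
  [2] addr=0xe6 blk=14 s=0: VC-HIT | VC [4]
  [3] addr=0xe6 blk=14 s=0: L1-HIT | VC [4]
  [4] addr=0xeb blk=14 s=0: L1-HIT | VC [4]
  [5] addr=0xe3 blk=14 s=0: L1-HIT | VC [4]
  [6] addr=0xc3 blk=12 s=0: MISS | VC [4, 14]
  [7] addr=0xe6 blk=14 s=0: VC-HIT | VC [4, 12]
  [8] addr=0xed blk=14 s=0: L1-HIT | VC [4, 12]
  [9] addr=0xa3 blk=10 s=0: MISS | VC [4, 12, 14]
  [10] addr=0xc7 blk=12 s=0: VC-HIT | VC [4, 10, 14]
  [11] addr=0xed blk=14 s=0: VC-HIT | VC [4, 10, 12]
  [12] addr=0xce blk=12 s=0: VC-HIT | VC [4, 10, 14]
  [13] addr=0xec blk=14 s=0: VC-HIT | VC [4, 10, 12]
  [14] addr=0xeb blk=14 s=0: L1-HIT | VC [4, 10, 12]
  [15] addr=0xad blk=10 s=0: VC-HIT | VC [4, 14, 12]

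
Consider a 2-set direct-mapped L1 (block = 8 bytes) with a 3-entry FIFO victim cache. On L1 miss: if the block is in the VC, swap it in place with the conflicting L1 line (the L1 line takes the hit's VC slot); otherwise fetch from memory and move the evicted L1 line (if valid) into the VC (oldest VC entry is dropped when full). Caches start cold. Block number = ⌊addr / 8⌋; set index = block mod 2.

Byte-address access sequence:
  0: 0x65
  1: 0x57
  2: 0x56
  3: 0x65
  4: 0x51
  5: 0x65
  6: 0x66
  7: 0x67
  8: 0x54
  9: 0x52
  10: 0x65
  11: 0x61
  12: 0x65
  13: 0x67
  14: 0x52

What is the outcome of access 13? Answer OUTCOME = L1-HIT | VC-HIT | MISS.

#0 0x65→b12/s0 MISS; vc=[]
#1 0x57→b10/s0 MISS; vc=[12]
#2 0x56→b10/s0 L1-HIT; vc=[12]
#3 0x65→b12/s0 VC-HIT; vc=[10]
#4 0x51→b10/s0 VC-HIT; vc=[12]
#5 0x65→b12/s0 VC-HIT; vc=[10]
#6 0x66→b12/s0 L1-HIT; vc=[10]
#7 0x67→b12/s0 L1-HIT; vc=[10]
#8 0x54→b10/s0 VC-HIT; vc=[12]
#9 0x52→b10/s0 L1-HIT; vc=[12]
#10 0x65→b12/s0 VC-HIT; vc=[10]
#11 0x61→b12/s0 L1-HIT; vc=[10]
#12 0x65→b12/s0 L1-HIT; vc=[10]
#13 0x67→b12/s0 L1-HIT; vc=[10]
#14 0x52→b10/s0 VC-HIT; vc=[12]

OUTCOME = L1-HIT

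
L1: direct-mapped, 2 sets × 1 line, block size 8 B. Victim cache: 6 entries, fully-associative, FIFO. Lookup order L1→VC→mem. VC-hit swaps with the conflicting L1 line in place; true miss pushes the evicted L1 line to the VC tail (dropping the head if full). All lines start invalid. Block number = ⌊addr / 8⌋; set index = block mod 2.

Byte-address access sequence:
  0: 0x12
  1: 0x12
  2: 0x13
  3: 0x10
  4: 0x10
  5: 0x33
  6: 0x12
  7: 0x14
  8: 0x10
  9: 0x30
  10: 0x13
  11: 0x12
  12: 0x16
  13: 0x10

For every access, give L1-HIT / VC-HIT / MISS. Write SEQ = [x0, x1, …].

SEQ = [MISS, L1-HIT, L1-HIT, L1-HIT, L1-HIT, MISS, VC-HIT, L1-HIT, L1-HIT, VC-HIT, VC-HIT, L1-HIT, L1-HIT, L1-HIT]

0: 0x12 (blk 2, set 0) → MISS  vc=[]
1: 0x12 (blk 2, set 0) → L1-HIT  vc=[]
2: 0x13 (blk 2, set 0) → L1-HIT  vc=[]
3: 0x10 (blk 2, set 0) → L1-HIT  vc=[]
4: 0x10 (blk 2, set 0) → L1-HIT  vc=[]
5: 0x33 (blk 6, set 0) → MISS  vc=[2]
6: 0x12 (blk 2, set 0) → VC-HIT  vc=[6]
7: 0x14 (blk 2, set 0) → L1-HIT  vc=[6]
8: 0x10 (blk 2, set 0) → L1-HIT  vc=[6]
9: 0x30 (blk 6, set 0) → VC-HIT  vc=[2]
10: 0x13 (blk 2, set 0) → VC-HIT  vc=[6]
11: 0x12 (blk 2, set 0) → L1-HIT  vc=[6]
12: 0x16 (blk 2, set 0) → L1-HIT  vc=[6]
13: 0x10 (blk 2, set 0) → L1-HIT  vc=[6]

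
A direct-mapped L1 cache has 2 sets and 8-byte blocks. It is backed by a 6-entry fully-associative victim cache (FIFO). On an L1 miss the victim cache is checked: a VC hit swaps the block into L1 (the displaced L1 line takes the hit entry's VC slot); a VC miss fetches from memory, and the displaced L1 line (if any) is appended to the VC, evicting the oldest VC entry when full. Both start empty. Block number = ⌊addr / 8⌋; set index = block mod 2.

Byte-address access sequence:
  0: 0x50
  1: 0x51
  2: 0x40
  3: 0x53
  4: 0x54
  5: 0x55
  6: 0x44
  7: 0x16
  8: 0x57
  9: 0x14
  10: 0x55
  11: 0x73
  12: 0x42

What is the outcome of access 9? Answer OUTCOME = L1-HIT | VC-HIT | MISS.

#0 0x50→b10/s0 MISS; vc=[]
#1 0x51→b10/s0 L1-HIT; vc=[]
#2 0x40→b8/s0 MISS; vc=[10]
#3 0x53→b10/s0 VC-HIT; vc=[8]
#4 0x54→b10/s0 L1-HIT; vc=[8]
#5 0x55→b10/s0 L1-HIT; vc=[8]
#6 0x44→b8/s0 VC-HIT; vc=[10]
#7 0x16→b2/s0 MISS; vc=[10,8]
#8 0x57→b10/s0 VC-HIT; vc=[2,8]
#9 0x14→b2/s0 VC-HIT; vc=[10,8]
#10 0x55→b10/s0 VC-HIT; vc=[2,8]
#11 0x73→b14/s0 MISS; vc=[2,8,10]
#12 0x42→b8/s0 VC-HIT; vc=[2,14,10]

OUTCOME = VC-HIT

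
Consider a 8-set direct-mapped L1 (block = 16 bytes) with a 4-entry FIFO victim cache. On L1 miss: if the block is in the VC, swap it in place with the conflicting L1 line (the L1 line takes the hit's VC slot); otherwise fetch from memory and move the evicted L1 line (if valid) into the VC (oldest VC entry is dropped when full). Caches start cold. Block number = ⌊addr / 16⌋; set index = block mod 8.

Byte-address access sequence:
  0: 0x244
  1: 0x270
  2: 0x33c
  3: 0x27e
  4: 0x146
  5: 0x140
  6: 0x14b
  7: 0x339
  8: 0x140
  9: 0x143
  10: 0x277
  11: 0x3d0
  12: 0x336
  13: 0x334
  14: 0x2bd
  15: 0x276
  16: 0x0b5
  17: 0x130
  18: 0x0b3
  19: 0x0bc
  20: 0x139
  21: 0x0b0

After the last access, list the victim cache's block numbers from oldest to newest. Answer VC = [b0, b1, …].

0: 0x244 (blk 36, set 4) → MISS  vc=[]
1: 0x270 (blk 39, set 7) → MISS  vc=[]
2: 0x33c (blk 51, set 3) → MISS  vc=[]
3: 0x27e (blk 39, set 7) → L1-HIT  vc=[]
4: 0x146 (blk 20, set 4) → MISS  vc=[36]
5: 0x140 (blk 20, set 4) → L1-HIT  vc=[36]
6: 0x14b (blk 20, set 4) → L1-HIT  vc=[36]
7: 0x339 (blk 51, set 3) → L1-HIT  vc=[36]
8: 0x140 (blk 20, set 4) → L1-HIT  vc=[36]
9: 0x143 (blk 20, set 4) → L1-HIT  vc=[36]
10: 0x277 (blk 39, set 7) → L1-HIT  vc=[36]
11: 0x3d0 (blk 61, set 5) → MISS  vc=[36]
12: 0x336 (blk 51, set 3) → L1-HIT  vc=[36]
13: 0x334 (blk 51, set 3) → L1-HIT  vc=[36]
14: 0x2bd (blk 43, set 3) → MISS  vc=[36, 51]
15: 0x276 (blk 39, set 7) → L1-HIT  vc=[36, 51]
16: 0xb5 (blk 11, set 3) → MISS  vc=[36, 51, 43]
17: 0x130 (blk 19, set 3) → MISS  vc=[36, 51, 43, 11]
18: 0xb3 (blk 11, set 3) → VC-HIT  vc=[36, 51, 43, 19]
19: 0xbc (blk 11, set 3) → L1-HIT  vc=[36, 51, 43, 19]
20: 0x139 (blk 19, set 3) → VC-HIT  vc=[36, 51, 43, 11]
21: 0xb0 (blk 11, set 3) → VC-HIT  vc=[36, 51, 43, 19]

VC = [36, 51, 43, 19]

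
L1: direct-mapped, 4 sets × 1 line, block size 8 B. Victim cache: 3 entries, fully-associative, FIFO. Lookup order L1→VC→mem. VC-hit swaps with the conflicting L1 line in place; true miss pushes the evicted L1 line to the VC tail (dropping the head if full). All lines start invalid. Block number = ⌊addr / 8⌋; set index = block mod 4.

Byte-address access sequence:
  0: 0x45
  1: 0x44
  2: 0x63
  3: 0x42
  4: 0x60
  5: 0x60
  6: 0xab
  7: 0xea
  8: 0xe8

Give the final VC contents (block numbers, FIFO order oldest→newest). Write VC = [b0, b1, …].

#0 0x45→b8/s0 MISS; vc=[]
#1 0x44→b8/s0 L1-HIT; vc=[]
#2 0x63→b12/s0 MISS; vc=[8]
#3 0x42→b8/s0 VC-HIT; vc=[12]
#4 0x60→b12/s0 VC-HIT; vc=[8]
#5 0x60→b12/s0 L1-HIT; vc=[8]
#6 0xab→b21/s1 MISS; vc=[8]
#7 0xea→b29/s1 MISS; vc=[8,21]
#8 0xe8→b29/s1 L1-HIT; vc=[8,21]

VC = [8, 21]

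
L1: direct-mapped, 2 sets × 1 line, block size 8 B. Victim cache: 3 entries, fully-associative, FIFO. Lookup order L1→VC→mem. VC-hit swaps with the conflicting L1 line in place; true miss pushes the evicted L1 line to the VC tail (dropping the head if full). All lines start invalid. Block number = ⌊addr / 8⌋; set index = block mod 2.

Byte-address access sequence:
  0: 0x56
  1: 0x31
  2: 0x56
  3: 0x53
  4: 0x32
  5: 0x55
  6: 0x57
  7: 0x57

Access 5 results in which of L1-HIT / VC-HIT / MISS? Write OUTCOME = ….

#0 0x56→b10/s0 MISS; vc=[]
#1 0x31→b6/s0 MISS; vc=[10]
#2 0x56→b10/s0 VC-HIT; vc=[6]
#3 0x53→b10/s0 L1-HIT; vc=[6]
#4 0x32→b6/s0 VC-HIT; vc=[10]
#5 0x55→b10/s0 VC-HIT; vc=[6]
#6 0x57→b10/s0 L1-HIT; vc=[6]
#7 0x57→b10/s0 L1-HIT; vc=[6]

OUTCOME = VC-HIT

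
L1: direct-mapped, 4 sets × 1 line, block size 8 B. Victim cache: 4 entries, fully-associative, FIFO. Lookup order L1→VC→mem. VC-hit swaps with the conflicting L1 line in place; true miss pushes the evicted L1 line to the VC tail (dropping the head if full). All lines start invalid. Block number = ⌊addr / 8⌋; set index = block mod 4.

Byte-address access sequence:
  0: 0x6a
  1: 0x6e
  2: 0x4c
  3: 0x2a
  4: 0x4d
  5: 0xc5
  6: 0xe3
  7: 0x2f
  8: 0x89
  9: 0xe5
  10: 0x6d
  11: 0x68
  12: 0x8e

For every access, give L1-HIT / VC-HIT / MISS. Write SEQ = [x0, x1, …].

SEQ = [MISS, L1-HIT, MISS, MISS, VC-HIT, MISS, MISS, VC-HIT, MISS, L1-HIT, VC-HIT, L1-HIT, VC-HIT]

0: 0x6a (blk 13, set 1) → MISS  vc=[]
1: 0x6e (blk 13, set 1) → L1-HIT  vc=[]
2: 0x4c (blk 9, set 1) → MISS  vc=[13]
3: 0x2a (blk 5, set 1) → MISS  vc=[13, 9]
4: 0x4d (blk 9, set 1) → VC-HIT  vc=[13, 5]
5: 0xc5 (blk 24, set 0) → MISS  vc=[13, 5]
6: 0xe3 (blk 28, set 0) → MISS  vc=[13, 5, 24]
7: 0x2f (blk 5, set 1) → VC-HIT  vc=[13, 9, 24]
8: 0x89 (blk 17, set 1) → MISS  vc=[13, 9, 24, 5]
9: 0xe5 (blk 28, set 0) → L1-HIT  vc=[13, 9, 24, 5]
10: 0x6d (blk 13, set 1) → VC-HIT  vc=[17, 9, 24, 5]
11: 0x68 (blk 13, set 1) → L1-HIT  vc=[17, 9, 24, 5]
12: 0x8e (blk 17, set 1) → VC-HIT  vc=[13, 9, 24, 5]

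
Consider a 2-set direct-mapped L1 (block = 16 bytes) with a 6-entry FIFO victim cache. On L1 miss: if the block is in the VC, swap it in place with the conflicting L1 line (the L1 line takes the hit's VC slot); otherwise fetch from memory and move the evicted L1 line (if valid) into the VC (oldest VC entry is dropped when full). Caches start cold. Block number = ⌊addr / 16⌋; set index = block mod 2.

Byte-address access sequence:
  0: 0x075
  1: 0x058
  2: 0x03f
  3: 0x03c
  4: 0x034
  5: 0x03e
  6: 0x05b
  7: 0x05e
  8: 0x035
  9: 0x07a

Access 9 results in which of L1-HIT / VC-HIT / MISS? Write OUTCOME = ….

OUTCOME = VC-HIT

  [0] addr=0x75 blk=7 s=1: MISS | VC []
  [1] addr=0x58 blk=5 s=1: MISS | VC [7]
  [2] addr=0x3f blk=3 s=1: MISS | VC [7, 5]
  [3] addr=0x3c blk=3 s=1: L1-HIT | VC [7, 5]
  [4] addr=0x34 blk=3 s=1: L1-HIT | VC [7, 5]
  [5] addr=0x3e blk=3 s=1: L1-HIT | VC [7, 5]
  [6] addr=0x5b blk=5 s=1: VC-HIT | VC [7, 3]
  [7] addr=0x5e blk=5 s=1: L1-HIT | VC [7, 3]
  [8] addr=0x35 blk=3 s=1: VC-HIT | VC [7, 5]
  [9] addr=0x7a blk=7 s=1: VC-HIT | VC [3, 5]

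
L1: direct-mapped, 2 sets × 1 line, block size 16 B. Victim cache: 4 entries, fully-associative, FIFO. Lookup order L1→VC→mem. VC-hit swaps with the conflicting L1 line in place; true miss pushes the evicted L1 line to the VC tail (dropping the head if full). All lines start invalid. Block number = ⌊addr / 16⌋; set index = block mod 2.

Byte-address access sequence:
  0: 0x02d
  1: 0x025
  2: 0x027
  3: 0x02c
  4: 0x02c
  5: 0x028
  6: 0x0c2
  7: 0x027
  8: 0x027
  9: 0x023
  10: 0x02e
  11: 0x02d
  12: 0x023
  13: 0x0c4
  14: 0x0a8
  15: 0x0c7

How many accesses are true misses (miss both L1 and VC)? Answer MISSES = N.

0: 0x2d (blk 2, set 0) → MISS  vc=[]
1: 0x25 (blk 2, set 0) → L1-HIT  vc=[]
2: 0x27 (blk 2, set 0) → L1-HIT  vc=[]
3: 0x2c (blk 2, set 0) → L1-HIT  vc=[]
4: 0x2c (blk 2, set 0) → L1-HIT  vc=[]
5: 0x28 (blk 2, set 0) → L1-HIT  vc=[]
6: 0xc2 (blk 12, set 0) → MISS  vc=[2]
7: 0x27 (blk 2, set 0) → VC-HIT  vc=[12]
8: 0x27 (blk 2, set 0) → L1-HIT  vc=[12]
9: 0x23 (blk 2, set 0) → L1-HIT  vc=[12]
10: 0x2e (blk 2, set 0) → L1-HIT  vc=[12]
11: 0x2d (blk 2, set 0) → L1-HIT  vc=[12]
12: 0x23 (blk 2, set 0) → L1-HIT  vc=[12]
13: 0xc4 (blk 12, set 0) → VC-HIT  vc=[2]
14: 0xa8 (blk 10, set 0) → MISS  vc=[2, 12]
15: 0xc7 (blk 12, set 0) → VC-HIT  vc=[2, 10]

MISSES = 3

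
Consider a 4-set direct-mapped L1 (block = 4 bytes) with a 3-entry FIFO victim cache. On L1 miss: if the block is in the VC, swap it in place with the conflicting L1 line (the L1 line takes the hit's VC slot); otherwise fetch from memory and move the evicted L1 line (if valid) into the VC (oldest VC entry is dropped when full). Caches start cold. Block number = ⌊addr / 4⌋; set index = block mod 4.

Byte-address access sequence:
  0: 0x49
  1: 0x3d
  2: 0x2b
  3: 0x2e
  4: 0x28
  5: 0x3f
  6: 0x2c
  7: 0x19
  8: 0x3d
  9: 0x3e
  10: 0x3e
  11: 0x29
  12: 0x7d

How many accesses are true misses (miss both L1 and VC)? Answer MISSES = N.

0: 0x49 (blk 18, set 2) → MISS  vc=[]
1: 0x3d (blk 15, set 3) → MISS  vc=[]
2: 0x2b (blk 10, set 2) → MISS  vc=[18]
3: 0x2e (blk 11, set 3) → MISS  vc=[18, 15]
4: 0x28 (blk 10, set 2) → L1-HIT  vc=[18, 15]
5: 0x3f (blk 15, set 3) → VC-HIT  vc=[18, 11]
6: 0x2c (blk 11, set 3) → VC-HIT  vc=[18, 15]
7: 0x19 (blk 6, set 2) → MISS  vc=[18, 15, 10]
8: 0x3d (blk 15, set 3) → VC-HIT  vc=[18, 11, 10]
9: 0x3e (blk 15, set 3) → L1-HIT  vc=[18, 11, 10]
10: 0x3e (blk 15, set 3) → L1-HIT  vc=[18, 11, 10]
11: 0x29 (blk 10, set 2) → VC-HIT  vc=[18, 11, 6]
12: 0x7d (blk 31, set 3) → MISS  vc=[11, 6, 15]

MISSES = 6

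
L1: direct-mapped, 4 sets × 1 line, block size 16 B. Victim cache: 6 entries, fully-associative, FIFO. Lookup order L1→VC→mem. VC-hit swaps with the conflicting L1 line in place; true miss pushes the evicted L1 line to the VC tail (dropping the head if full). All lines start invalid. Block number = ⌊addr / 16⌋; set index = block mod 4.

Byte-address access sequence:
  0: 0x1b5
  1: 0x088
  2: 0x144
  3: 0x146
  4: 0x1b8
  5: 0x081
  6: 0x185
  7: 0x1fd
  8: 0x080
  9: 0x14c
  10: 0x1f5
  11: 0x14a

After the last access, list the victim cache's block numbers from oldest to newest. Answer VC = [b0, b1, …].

VC = [8, 24, 27]

0: 0x1b5 (blk 27, set 3) → MISS  vc=[]
1: 0x88 (blk 8, set 0) → MISS  vc=[]
2: 0x144 (blk 20, set 0) → MISS  vc=[8]
3: 0x146 (blk 20, set 0) → L1-HIT  vc=[8]
4: 0x1b8 (blk 27, set 3) → L1-HIT  vc=[8]
5: 0x81 (blk 8, set 0) → VC-HIT  vc=[20]
6: 0x185 (blk 24, set 0) → MISS  vc=[20, 8]
7: 0x1fd (blk 31, set 3) → MISS  vc=[20, 8, 27]
8: 0x80 (blk 8, set 0) → VC-HIT  vc=[20, 24, 27]
9: 0x14c (blk 20, set 0) → VC-HIT  vc=[8, 24, 27]
10: 0x1f5 (blk 31, set 3) → L1-HIT  vc=[8, 24, 27]
11: 0x14a (blk 20, set 0) → L1-HIT  vc=[8, 24, 27]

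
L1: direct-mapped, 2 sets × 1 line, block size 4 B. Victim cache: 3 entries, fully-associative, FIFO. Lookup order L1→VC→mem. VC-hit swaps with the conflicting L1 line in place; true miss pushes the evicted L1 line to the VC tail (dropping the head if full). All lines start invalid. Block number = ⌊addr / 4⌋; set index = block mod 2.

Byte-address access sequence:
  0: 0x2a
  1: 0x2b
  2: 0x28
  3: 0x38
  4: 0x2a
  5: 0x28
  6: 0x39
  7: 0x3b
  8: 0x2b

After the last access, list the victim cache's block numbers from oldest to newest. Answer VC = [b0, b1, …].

#0 0x2a→b10/s0 MISS; vc=[]
#1 0x2b→b10/s0 L1-HIT; vc=[]
#2 0x28→b10/s0 L1-HIT; vc=[]
#3 0x38→b14/s0 MISS; vc=[10]
#4 0x2a→b10/s0 VC-HIT; vc=[14]
#5 0x28→b10/s0 L1-HIT; vc=[14]
#6 0x39→b14/s0 VC-HIT; vc=[10]
#7 0x3b→b14/s0 L1-HIT; vc=[10]
#8 0x2b→b10/s0 VC-HIT; vc=[14]

VC = [14]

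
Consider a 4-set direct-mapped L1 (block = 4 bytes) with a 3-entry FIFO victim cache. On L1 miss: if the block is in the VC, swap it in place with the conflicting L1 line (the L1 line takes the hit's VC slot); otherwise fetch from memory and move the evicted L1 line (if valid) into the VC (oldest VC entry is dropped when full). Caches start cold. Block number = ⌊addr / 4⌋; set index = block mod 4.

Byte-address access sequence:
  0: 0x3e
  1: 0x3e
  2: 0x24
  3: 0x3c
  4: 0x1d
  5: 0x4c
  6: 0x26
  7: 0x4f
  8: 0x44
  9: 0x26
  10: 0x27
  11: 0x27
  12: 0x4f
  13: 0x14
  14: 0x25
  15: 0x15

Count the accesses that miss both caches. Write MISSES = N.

#0 0x3e→b15/s3 MISS; vc=[]
#1 0x3e→b15/s3 L1-HIT; vc=[]
#2 0x24→b9/s1 MISS; vc=[]
#3 0x3c→b15/s3 L1-HIT; vc=[]
#4 0x1d→b7/s3 MISS; vc=[15]
#5 0x4c→b19/s3 MISS; vc=[15,7]
#6 0x26→b9/s1 L1-HIT; vc=[15,7]
#7 0x4f→b19/s3 L1-HIT; vc=[15,7]
#8 0x44→b17/s1 MISS; vc=[15,7,9]
#9 0x26→b9/s1 VC-HIT; vc=[15,7,17]
#10 0x27→b9/s1 L1-HIT; vc=[15,7,17]
#11 0x27→b9/s1 L1-HIT; vc=[15,7,17]
#12 0x4f→b19/s3 L1-HIT; vc=[15,7,17]
#13 0x14→b5/s1 MISS; vc=[7,17,9]
#14 0x25→b9/s1 VC-HIT; vc=[7,17,5]
#15 0x15→b5/s1 VC-HIT; vc=[7,17,9]

MISSES = 6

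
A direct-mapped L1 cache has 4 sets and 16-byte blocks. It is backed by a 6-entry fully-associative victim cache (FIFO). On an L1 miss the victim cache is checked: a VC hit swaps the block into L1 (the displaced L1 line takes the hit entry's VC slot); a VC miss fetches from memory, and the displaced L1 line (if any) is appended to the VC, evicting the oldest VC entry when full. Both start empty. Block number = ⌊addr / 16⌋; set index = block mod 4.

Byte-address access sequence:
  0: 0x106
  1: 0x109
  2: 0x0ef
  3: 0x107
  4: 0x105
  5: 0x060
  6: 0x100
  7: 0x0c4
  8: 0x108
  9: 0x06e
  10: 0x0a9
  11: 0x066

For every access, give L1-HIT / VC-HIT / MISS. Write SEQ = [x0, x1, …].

  [0] addr=0x106 blk=16 s=0: MISS | VC []
  [1] addr=0x109 blk=16 s=0: L1-HIT | VC []
  [2] addr=0xef blk=14 s=2: MISS | VC []
  [3] addr=0x107 blk=16 s=0: L1-HIT | VC []
  [4] addr=0x105 blk=16 s=0: L1-HIT | VC []
  [5] addr=0x60 blk=6 s=2: MISS | VC [14]
  [6] addr=0x100 blk=16 s=0: L1-HIT | VC [14]
  [7] addr=0xc4 blk=12 s=0: MISS | VC [14, 16]
  [8] addr=0x108 blk=16 s=0: VC-HIT | VC [14, 12]
  [9] addr=0x6e blk=6 s=2: L1-HIT | VC [14, 12]
  [10] addr=0xa9 blk=10 s=2: MISS | VC [14, 12, 6]
  [11] addr=0x66 blk=6 s=2: VC-HIT | VC [14, 12, 10]

SEQ = [MISS, L1-HIT, MISS, L1-HIT, L1-HIT, MISS, L1-HIT, MISS, VC-HIT, L1-HIT, MISS, VC-HIT]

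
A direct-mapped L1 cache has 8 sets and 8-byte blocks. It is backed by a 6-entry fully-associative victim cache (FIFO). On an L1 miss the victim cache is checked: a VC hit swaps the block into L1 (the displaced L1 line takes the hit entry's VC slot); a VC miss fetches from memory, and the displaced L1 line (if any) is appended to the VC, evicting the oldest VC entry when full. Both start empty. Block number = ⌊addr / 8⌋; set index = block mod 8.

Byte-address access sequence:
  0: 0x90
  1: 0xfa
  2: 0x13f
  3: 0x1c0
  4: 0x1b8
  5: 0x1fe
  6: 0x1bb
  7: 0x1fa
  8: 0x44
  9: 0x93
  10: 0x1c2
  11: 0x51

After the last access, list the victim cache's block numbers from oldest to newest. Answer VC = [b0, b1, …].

VC = [31, 39, 55, 8, 18]

  [0] addr=0x90 blk=18 s=2: MISS | VC []
  [1] addr=0xfa blk=31 s=7: MISS | VC []
  [2] addr=0x13f blk=39 s=7: MISS | VC [31]
  [3] addr=0x1c0 blk=56 s=0: MISS | VC [31]
  [4] addr=0x1b8 blk=55 s=7: MISS | VC [31, 39]
  [5] addr=0x1fe blk=63 s=7: MISS | VC [31, 39, 55]
  [6] addr=0x1bb blk=55 s=7: VC-HIT | VC [31, 39, 63]
  [7] addr=0x1fa blk=63 s=7: VC-HIT | VC [31, 39, 55]
  [8] addr=0x44 blk=8 s=0: MISS | VC [31, 39, 55, 56]
  [9] addr=0x93 blk=18 s=2: L1-HIT | VC [31, 39, 55, 56]
  [10] addr=0x1c2 blk=56 s=0: VC-HIT | VC [31, 39, 55, 8]
  [11] addr=0x51 blk=10 s=2: MISS | VC [31, 39, 55, 8, 18]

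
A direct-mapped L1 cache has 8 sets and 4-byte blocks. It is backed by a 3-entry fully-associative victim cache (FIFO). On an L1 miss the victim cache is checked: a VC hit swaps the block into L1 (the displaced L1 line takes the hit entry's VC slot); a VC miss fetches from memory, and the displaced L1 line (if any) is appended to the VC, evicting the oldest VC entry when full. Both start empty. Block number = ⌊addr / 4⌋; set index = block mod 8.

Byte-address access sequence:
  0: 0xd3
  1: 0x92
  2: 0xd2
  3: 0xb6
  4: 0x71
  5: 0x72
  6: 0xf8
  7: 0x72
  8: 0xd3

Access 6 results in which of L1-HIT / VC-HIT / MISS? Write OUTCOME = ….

OUTCOME = MISS

#0 0xd3→b52/s4 MISS; vc=[]
#1 0x92→b36/s4 MISS; vc=[52]
#2 0xd2→b52/s4 VC-HIT; vc=[36]
#3 0xb6→b45/s5 MISS; vc=[36]
#4 0x71→b28/s4 MISS; vc=[36,52]
#5 0x72→b28/s4 L1-HIT; vc=[36,52]
#6 0xf8→b62/s6 MISS; vc=[36,52]
#7 0x72→b28/s4 L1-HIT; vc=[36,52]
#8 0xd3→b52/s4 VC-HIT; vc=[36,28]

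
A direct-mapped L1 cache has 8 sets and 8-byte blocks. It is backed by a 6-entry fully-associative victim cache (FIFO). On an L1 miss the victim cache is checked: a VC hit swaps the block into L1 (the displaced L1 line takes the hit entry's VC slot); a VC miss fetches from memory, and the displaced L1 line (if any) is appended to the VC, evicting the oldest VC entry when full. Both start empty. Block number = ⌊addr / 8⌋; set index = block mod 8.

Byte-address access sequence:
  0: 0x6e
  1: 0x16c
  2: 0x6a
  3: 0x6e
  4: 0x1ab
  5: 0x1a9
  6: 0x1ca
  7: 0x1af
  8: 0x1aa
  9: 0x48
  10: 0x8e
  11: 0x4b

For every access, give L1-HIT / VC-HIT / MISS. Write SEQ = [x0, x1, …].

SEQ = [MISS, MISS, VC-HIT, L1-HIT, MISS, L1-HIT, MISS, L1-HIT, L1-HIT, MISS, MISS, VC-HIT]

#0 0x6e→b13/s5 MISS; vc=[]
#1 0x16c→b45/s5 MISS; vc=[13]
#2 0x6a→b13/s5 VC-HIT; vc=[45]
#3 0x6e→b13/s5 L1-HIT; vc=[45]
#4 0x1ab→b53/s5 MISS; vc=[45,13]
#5 0x1a9→b53/s5 L1-HIT; vc=[45,13]
#6 0x1ca→b57/s1 MISS; vc=[45,13]
#7 0x1af→b53/s5 L1-HIT; vc=[45,13]
#8 0x1aa→b53/s5 L1-HIT; vc=[45,13]
#9 0x48→b9/s1 MISS; vc=[45,13,57]
#10 0x8e→b17/s1 MISS; vc=[45,13,57,9]
#11 0x4b→b9/s1 VC-HIT; vc=[45,13,57,17]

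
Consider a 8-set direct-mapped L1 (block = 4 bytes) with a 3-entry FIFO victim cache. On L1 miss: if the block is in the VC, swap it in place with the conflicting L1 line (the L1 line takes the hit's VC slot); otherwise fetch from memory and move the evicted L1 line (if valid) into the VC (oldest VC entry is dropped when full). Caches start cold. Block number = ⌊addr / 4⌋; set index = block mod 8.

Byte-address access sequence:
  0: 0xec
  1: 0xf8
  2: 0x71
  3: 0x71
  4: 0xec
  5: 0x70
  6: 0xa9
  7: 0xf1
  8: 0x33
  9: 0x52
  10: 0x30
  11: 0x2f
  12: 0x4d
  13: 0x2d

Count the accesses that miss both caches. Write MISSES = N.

MISSES = 9

#0 0xec→b59/s3 MISS; vc=[]
#1 0xf8→b62/s6 MISS; vc=[]
#2 0x71→b28/s4 MISS; vc=[]
#3 0x71→b28/s4 L1-HIT; vc=[]
#4 0xec→b59/s3 L1-HIT; vc=[]
#5 0x70→b28/s4 L1-HIT; vc=[]
#6 0xa9→b42/s2 MISS; vc=[]
#7 0xf1→b60/s4 MISS; vc=[28]
#8 0x33→b12/s4 MISS; vc=[28,60]
#9 0x52→b20/s4 MISS; vc=[28,60,12]
#10 0x30→b12/s4 VC-HIT; vc=[28,60,20]
#11 0x2f→b11/s3 MISS; vc=[60,20,59]
#12 0x4d→b19/s3 MISS; vc=[20,59,11]
#13 0x2d→b11/s3 VC-HIT; vc=[20,59,19]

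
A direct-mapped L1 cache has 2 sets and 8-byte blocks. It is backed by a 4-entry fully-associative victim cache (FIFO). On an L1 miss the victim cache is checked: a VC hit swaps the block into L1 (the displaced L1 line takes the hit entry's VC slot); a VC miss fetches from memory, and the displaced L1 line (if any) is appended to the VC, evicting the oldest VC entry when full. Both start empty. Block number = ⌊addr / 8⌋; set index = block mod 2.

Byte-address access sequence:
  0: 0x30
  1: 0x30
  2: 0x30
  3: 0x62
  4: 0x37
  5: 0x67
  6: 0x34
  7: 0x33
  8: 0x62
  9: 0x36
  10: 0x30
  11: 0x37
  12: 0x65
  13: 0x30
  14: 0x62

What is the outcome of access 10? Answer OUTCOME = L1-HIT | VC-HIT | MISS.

0: 0x30 (blk 6, set 0) → MISS  vc=[]
1: 0x30 (blk 6, set 0) → L1-HIT  vc=[]
2: 0x30 (blk 6, set 0) → L1-HIT  vc=[]
3: 0x62 (blk 12, set 0) → MISS  vc=[6]
4: 0x37 (blk 6, set 0) → VC-HIT  vc=[12]
5: 0x67 (blk 12, set 0) → VC-HIT  vc=[6]
6: 0x34 (blk 6, set 0) → VC-HIT  vc=[12]
7: 0x33 (blk 6, set 0) → L1-HIT  vc=[12]
8: 0x62 (blk 12, set 0) → VC-HIT  vc=[6]
9: 0x36 (blk 6, set 0) → VC-HIT  vc=[12]
10: 0x30 (blk 6, set 0) → L1-HIT  vc=[12]
11: 0x37 (blk 6, set 0) → L1-HIT  vc=[12]
12: 0x65 (blk 12, set 0) → VC-HIT  vc=[6]
13: 0x30 (blk 6, set 0) → VC-HIT  vc=[12]
14: 0x62 (blk 12, set 0) → VC-HIT  vc=[6]

OUTCOME = L1-HIT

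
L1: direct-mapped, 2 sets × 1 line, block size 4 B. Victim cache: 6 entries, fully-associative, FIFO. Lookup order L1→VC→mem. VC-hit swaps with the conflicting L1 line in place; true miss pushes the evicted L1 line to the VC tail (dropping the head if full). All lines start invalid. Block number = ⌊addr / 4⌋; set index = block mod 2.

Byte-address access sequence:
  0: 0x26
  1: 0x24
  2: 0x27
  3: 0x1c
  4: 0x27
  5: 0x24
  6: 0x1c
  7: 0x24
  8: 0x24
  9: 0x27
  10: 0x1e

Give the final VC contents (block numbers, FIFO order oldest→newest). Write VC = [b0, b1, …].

VC = [9]

#0 0x26→b9/s1 MISS; vc=[]
#1 0x24→b9/s1 L1-HIT; vc=[]
#2 0x27→b9/s1 L1-HIT; vc=[]
#3 0x1c→b7/s1 MISS; vc=[9]
#4 0x27→b9/s1 VC-HIT; vc=[7]
#5 0x24→b9/s1 L1-HIT; vc=[7]
#6 0x1c→b7/s1 VC-HIT; vc=[9]
#7 0x24→b9/s1 VC-HIT; vc=[7]
#8 0x24→b9/s1 L1-HIT; vc=[7]
#9 0x27→b9/s1 L1-HIT; vc=[7]
#10 0x1e→b7/s1 VC-HIT; vc=[9]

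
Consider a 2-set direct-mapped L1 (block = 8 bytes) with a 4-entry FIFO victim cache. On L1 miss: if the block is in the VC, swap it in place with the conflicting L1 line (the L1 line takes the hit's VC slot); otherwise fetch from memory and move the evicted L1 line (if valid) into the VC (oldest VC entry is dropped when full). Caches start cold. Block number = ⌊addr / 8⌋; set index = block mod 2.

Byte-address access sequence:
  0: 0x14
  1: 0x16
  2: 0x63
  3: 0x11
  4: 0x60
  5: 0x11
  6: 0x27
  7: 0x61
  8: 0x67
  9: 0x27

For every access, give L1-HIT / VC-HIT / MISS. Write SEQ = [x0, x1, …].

SEQ = [MISS, L1-HIT, MISS, VC-HIT, VC-HIT, VC-HIT, MISS, VC-HIT, L1-HIT, VC-HIT]

#0 0x14→b2/s0 MISS; vc=[]
#1 0x16→b2/s0 L1-HIT; vc=[]
#2 0x63→b12/s0 MISS; vc=[2]
#3 0x11→b2/s0 VC-HIT; vc=[12]
#4 0x60→b12/s0 VC-HIT; vc=[2]
#5 0x11→b2/s0 VC-HIT; vc=[12]
#6 0x27→b4/s0 MISS; vc=[12,2]
#7 0x61→b12/s0 VC-HIT; vc=[4,2]
#8 0x67→b12/s0 L1-HIT; vc=[4,2]
#9 0x27→b4/s0 VC-HIT; vc=[12,2]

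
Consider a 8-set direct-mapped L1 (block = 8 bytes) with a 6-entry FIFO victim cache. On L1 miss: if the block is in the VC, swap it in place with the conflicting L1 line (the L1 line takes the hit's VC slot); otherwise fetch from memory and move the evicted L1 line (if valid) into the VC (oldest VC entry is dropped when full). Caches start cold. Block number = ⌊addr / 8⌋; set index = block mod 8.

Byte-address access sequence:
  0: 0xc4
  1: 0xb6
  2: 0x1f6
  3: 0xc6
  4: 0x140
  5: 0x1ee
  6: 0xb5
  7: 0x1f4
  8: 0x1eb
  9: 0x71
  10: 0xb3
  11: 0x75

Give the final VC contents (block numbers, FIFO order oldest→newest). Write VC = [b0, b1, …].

  [0] addr=0xc4 blk=24 s=0: MISS | VC []
  [1] addr=0xb6 blk=22 s=6: MISS | VC []
  [2] addr=0x1f6 blk=62 s=6: MISS | VC [22]
  [3] addr=0xc6 blk=24 s=0: L1-HIT | VC [22]
  [4] addr=0x140 blk=40 s=0: MISS | VC [22, 24]
  [5] addr=0x1ee blk=61 s=5: MISS | VC [22, 24]
  [6] addr=0xb5 blk=22 s=6: VC-HIT | VC [62, 24]
  [7] addr=0x1f4 blk=62 s=6: VC-HIT | VC [22, 24]
  [8] addr=0x1eb blk=61 s=5: L1-HIT | VC [22, 24]
  [9] addr=0x71 blk=14 s=6: MISS | VC [22, 24, 62]
  [10] addr=0xb3 blk=22 s=6: VC-HIT | VC [14, 24, 62]
  [11] addr=0x75 blk=14 s=6: VC-HIT | VC [22, 24, 62]

VC = [22, 24, 62]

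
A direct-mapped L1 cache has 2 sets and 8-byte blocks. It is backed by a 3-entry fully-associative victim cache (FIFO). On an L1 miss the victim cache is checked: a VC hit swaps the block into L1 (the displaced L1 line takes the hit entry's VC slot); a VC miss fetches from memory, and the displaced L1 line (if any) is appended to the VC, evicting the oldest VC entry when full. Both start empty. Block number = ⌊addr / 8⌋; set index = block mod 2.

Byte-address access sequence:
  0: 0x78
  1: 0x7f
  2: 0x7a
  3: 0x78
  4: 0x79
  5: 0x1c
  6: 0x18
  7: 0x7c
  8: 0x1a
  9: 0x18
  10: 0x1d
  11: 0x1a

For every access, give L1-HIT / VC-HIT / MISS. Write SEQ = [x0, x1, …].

#0 0x78→b15/s1 MISS; vc=[]
#1 0x7f→b15/s1 L1-HIT; vc=[]
#2 0x7a→b15/s1 L1-HIT; vc=[]
#3 0x78→b15/s1 L1-HIT; vc=[]
#4 0x79→b15/s1 L1-HIT; vc=[]
#5 0x1c→b3/s1 MISS; vc=[15]
#6 0x18→b3/s1 L1-HIT; vc=[15]
#7 0x7c→b15/s1 VC-HIT; vc=[3]
#8 0x1a→b3/s1 VC-HIT; vc=[15]
#9 0x18→b3/s1 L1-HIT; vc=[15]
#10 0x1d→b3/s1 L1-HIT; vc=[15]
#11 0x1a→b3/s1 L1-HIT; vc=[15]

SEQ = [MISS, L1-HIT, L1-HIT, L1-HIT, L1-HIT, MISS, L1-HIT, VC-HIT, VC-HIT, L1-HIT, L1-HIT, L1-HIT]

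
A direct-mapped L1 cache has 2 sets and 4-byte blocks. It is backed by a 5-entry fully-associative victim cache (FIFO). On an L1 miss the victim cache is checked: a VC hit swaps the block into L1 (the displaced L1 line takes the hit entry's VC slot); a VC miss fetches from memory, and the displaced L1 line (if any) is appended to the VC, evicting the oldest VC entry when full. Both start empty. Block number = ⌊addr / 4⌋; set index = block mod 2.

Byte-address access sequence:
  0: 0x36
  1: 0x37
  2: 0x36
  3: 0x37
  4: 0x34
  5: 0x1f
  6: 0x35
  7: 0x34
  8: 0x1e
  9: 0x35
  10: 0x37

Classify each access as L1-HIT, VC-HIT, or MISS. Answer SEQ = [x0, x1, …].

  [0] addr=0x36 blk=13 s=1: MISS | VC []
  [1] addr=0x37 blk=13 s=1: L1-HIT | VC []
  [2] addr=0x36 blk=13 s=1: L1-HIT | VC []
  [3] addr=0x37 blk=13 s=1: L1-HIT | VC []
  [4] addr=0x34 blk=13 s=1: L1-HIT | VC []
  [5] addr=0x1f blk=7 s=1: MISS | VC [13]
  [6] addr=0x35 blk=13 s=1: VC-HIT | VC [7]
  [7] addr=0x34 blk=13 s=1: L1-HIT | VC [7]
  [8] addr=0x1e blk=7 s=1: VC-HIT | VC [13]
  [9] addr=0x35 blk=13 s=1: VC-HIT | VC [7]
  [10] addr=0x37 blk=13 s=1: L1-HIT | VC [7]

SEQ = [MISS, L1-HIT, L1-HIT, L1-HIT, L1-HIT, MISS, VC-HIT, L1-HIT, VC-HIT, VC-HIT, L1-HIT]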